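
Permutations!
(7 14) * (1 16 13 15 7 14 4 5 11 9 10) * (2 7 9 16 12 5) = (1 12 5 11 16 13 15 9 10)(2 7 4) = [0, 12, 7, 3, 2, 11, 6, 4, 8, 10, 1, 16, 5, 15, 14, 9, 13]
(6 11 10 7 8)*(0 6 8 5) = (0 6 11 10 7 5) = [6, 1, 2, 3, 4, 0, 11, 5, 8, 9, 7, 10]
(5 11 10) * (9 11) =[0, 1, 2, 3, 4, 9, 6, 7, 8, 11, 5, 10] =(5 9 11 10)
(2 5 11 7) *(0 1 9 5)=[1, 9, 0, 3, 4, 11, 6, 2, 8, 5, 10, 7]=(0 1 9 5 11 7 2)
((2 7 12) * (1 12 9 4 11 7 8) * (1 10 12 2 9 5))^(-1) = ((1 2 8 10 12 9 4 11 7 5))^(-1) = (1 5 7 11 4 9 12 10 8 2)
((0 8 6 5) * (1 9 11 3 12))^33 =(0 8 6 5)(1 3 9 12 11)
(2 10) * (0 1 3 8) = (0 1 3 8)(2 10) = [1, 3, 10, 8, 4, 5, 6, 7, 0, 9, 2]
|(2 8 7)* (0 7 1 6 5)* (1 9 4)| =9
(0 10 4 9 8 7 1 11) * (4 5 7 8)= (0 10 5 7 1 11)(4 9)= [10, 11, 2, 3, 9, 7, 6, 1, 8, 4, 5, 0]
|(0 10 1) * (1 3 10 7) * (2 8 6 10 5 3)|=|(0 7 1)(2 8 6 10)(3 5)|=12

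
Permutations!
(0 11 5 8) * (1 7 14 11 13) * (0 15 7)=(0 13 1)(5 8 15 7 14 11)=[13, 0, 2, 3, 4, 8, 6, 14, 15, 9, 10, 5, 12, 1, 11, 7]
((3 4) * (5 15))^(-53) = ((3 4)(5 15))^(-53) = (3 4)(5 15)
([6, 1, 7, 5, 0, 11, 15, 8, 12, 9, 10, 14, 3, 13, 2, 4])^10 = (0 15)(2 8 3 11)(4 6)(5 14 7 12)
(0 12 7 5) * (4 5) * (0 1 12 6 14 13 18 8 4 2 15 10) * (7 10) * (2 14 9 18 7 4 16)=(0 6 9 18 8 16 2 15 4 5 1 12 10)(7 14 13)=[6, 12, 15, 3, 5, 1, 9, 14, 16, 18, 0, 11, 10, 7, 13, 4, 2, 17, 8]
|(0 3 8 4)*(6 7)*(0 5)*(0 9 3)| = 10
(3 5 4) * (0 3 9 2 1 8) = (0 3 5 4 9 2 1 8) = [3, 8, 1, 5, 9, 4, 6, 7, 0, 2]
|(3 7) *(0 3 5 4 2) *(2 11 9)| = |(0 3 7 5 4 11 9 2)| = 8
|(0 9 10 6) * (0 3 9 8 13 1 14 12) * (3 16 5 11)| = 42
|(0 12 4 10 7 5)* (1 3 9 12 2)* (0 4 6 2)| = 12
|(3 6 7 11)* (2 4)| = 4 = |(2 4)(3 6 7 11)|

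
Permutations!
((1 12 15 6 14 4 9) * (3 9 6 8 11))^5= ((1 12 15 8 11 3 9)(4 6 14))^5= (1 3 8 12 9 11 15)(4 14 6)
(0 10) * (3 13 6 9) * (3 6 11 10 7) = (0 7 3 13 11 10)(6 9) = [7, 1, 2, 13, 4, 5, 9, 3, 8, 6, 0, 10, 12, 11]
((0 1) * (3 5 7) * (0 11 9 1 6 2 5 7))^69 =((0 6 2 5)(1 11 9)(3 7))^69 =(11)(0 6 2 5)(3 7)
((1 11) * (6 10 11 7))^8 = (1 10 7 11 6)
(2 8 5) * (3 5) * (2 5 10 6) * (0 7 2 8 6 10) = (10)(0 7 2 6 8 3) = [7, 1, 6, 0, 4, 5, 8, 2, 3, 9, 10]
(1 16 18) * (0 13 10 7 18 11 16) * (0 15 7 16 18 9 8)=[13, 15, 2, 3, 4, 5, 6, 9, 0, 8, 16, 18, 12, 10, 14, 7, 11, 17, 1]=(0 13 10 16 11 18 1 15 7 9 8)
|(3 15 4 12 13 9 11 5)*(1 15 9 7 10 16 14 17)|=|(1 15 4 12 13 7 10 16 14 17)(3 9 11 5)|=20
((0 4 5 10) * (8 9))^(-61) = ((0 4 5 10)(8 9))^(-61) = (0 10 5 4)(8 9)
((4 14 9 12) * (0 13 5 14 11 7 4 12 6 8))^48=((0 13 5 14 9 6 8)(4 11 7))^48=(0 8 6 9 14 5 13)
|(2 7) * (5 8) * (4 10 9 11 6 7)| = 14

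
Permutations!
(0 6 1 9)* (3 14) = [6, 9, 2, 14, 4, 5, 1, 7, 8, 0, 10, 11, 12, 13, 3] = (0 6 1 9)(3 14)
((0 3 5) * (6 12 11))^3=(12)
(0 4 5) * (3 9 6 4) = [3, 1, 2, 9, 5, 0, 4, 7, 8, 6] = (0 3 9 6 4 5)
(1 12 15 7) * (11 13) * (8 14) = [0, 12, 2, 3, 4, 5, 6, 1, 14, 9, 10, 13, 15, 11, 8, 7] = (1 12 15 7)(8 14)(11 13)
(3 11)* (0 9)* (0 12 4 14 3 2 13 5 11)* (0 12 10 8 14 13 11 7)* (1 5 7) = [9, 5, 11, 12, 13, 1, 6, 0, 14, 10, 8, 2, 4, 7, 3] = (0 9 10 8 14 3 12 4 13 7)(1 5)(2 11)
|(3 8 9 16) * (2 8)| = 5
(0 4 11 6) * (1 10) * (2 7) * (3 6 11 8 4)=[3, 10, 7, 6, 8, 5, 0, 2, 4, 9, 1, 11]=(11)(0 3 6)(1 10)(2 7)(4 8)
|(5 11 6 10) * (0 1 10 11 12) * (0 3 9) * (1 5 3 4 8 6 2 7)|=13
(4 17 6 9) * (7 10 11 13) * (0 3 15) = [3, 1, 2, 15, 17, 5, 9, 10, 8, 4, 11, 13, 12, 7, 14, 0, 16, 6] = (0 3 15)(4 17 6 9)(7 10 11 13)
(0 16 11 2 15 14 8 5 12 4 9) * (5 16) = (0 5 12 4 9)(2 15 14 8 16 11) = [5, 1, 15, 3, 9, 12, 6, 7, 16, 0, 10, 2, 4, 13, 8, 14, 11]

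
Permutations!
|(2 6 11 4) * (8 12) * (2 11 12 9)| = 10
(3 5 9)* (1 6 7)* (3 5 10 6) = [0, 3, 2, 10, 4, 9, 7, 1, 8, 5, 6] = (1 3 10 6 7)(5 9)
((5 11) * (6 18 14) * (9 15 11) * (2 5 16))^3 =((2 5 9 15 11 16)(6 18 14))^3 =(18)(2 15)(5 11)(9 16)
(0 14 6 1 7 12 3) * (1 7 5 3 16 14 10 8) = [10, 5, 2, 0, 4, 3, 7, 12, 1, 9, 8, 11, 16, 13, 6, 15, 14] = (0 10 8 1 5 3)(6 7 12 16 14)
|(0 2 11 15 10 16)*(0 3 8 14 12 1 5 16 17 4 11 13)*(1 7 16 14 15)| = 39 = |(0 2 13)(1 5 14 12 7 16 3 8 15 10 17 4 11)|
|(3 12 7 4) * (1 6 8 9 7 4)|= 15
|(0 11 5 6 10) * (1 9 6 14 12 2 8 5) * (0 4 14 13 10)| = |(0 11 1 9 6)(2 8 5 13 10 4 14 12)| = 40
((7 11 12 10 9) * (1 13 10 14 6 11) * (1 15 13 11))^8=((1 11 12 14 6)(7 15 13 10 9))^8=(1 14 11 6 12)(7 10 15 9 13)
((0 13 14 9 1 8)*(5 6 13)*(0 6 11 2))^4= ((0 5 11 2)(1 8 6 13 14 9))^4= (1 14 6)(8 9 13)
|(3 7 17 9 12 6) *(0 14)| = 6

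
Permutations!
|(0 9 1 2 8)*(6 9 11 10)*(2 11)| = |(0 2 8)(1 11 10 6 9)| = 15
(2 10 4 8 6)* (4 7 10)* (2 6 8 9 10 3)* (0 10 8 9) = [10, 1, 4, 2, 0, 5, 6, 3, 9, 8, 7] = (0 10 7 3 2 4)(8 9)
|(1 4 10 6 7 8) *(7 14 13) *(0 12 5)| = |(0 12 5)(1 4 10 6 14 13 7 8)| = 24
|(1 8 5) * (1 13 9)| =|(1 8 5 13 9)| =5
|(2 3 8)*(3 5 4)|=5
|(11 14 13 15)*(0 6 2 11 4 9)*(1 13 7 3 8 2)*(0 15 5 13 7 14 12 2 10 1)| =30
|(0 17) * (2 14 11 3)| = 4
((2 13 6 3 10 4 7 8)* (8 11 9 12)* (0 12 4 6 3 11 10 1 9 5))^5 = (0 3 10 12 1 6 8 9 11 2 4 5 13 7)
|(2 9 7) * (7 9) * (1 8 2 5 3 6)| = |(9)(1 8 2 7 5 3 6)| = 7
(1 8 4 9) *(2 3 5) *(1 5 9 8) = [0, 1, 3, 9, 8, 2, 6, 7, 4, 5] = (2 3 9 5)(4 8)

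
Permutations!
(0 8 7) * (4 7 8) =(8)(0 4 7) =[4, 1, 2, 3, 7, 5, 6, 0, 8]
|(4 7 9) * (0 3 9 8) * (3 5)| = 7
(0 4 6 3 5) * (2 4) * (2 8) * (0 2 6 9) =(0 8 6 3 5 2 4 9) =[8, 1, 4, 5, 9, 2, 3, 7, 6, 0]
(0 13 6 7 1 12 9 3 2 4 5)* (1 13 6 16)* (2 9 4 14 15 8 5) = (0 6 7 13 16 1 12 4 2 14 15 8 5)(3 9) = [6, 12, 14, 9, 2, 0, 7, 13, 5, 3, 10, 11, 4, 16, 15, 8, 1]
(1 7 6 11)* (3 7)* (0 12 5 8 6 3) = [12, 0, 2, 7, 4, 8, 11, 3, 6, 9, 10, 1, 5] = (0 12 5 8 6 11 1)(3 7)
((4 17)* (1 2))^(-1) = (1 2)(4 17)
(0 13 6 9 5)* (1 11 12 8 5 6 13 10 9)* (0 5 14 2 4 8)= (0 10 9 6 1 11 12)(2 4 8 14)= [10, 11, 4, 3, 8, 5, 1, 7, 14, 6, 9, 12, 0, 13, 2]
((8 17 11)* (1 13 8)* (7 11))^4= ((1 13 8 17 7 11))^4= (1 7 8)(11 17 13)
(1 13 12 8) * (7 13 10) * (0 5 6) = (0 5 6)(1 10 7 13 12 8) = [5, 10, 2, 3, 4, 6, 0, 13, 1, 9, 7, 11, 8, 12]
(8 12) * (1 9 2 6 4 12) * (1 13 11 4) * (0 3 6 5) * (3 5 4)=(0 5)(1 9 2 4 12 8 13 11 3 6)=[5, 9, 4, 6, 12, 0, 1, 7, 13, 2, 10, 3, 8, 11]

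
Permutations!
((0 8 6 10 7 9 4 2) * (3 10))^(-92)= ((0 8 6 3 10 7 9 4 2))^(-92)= (0 4 7 3 8 2 9 10 6)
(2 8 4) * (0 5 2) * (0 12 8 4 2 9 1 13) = [5, 13, 4, 3, 12, 9, 6, 7, 2, 1, 10, 11, 8, 0] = (0 5 9 1 13)(2 4 12 8)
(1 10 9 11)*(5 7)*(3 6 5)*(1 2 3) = [0, 10, 3, 6, 4, 7, 5, 1, 8, 11, 9, 2] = (1 10 9 11 2 3 6 5 7)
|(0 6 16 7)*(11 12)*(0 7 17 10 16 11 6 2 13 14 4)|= 15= |(0 2 13 14 4)(6 11 12)(10 16 17)|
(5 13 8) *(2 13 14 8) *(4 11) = (2 13)(4 11)(5 14 8) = [0, 1, 13, 3, 11, 14, 6, 7, 5, 9, 10, 4, 12, 2, 8]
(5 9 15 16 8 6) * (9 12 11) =(5 12 11 9 15 16 8 6) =[0, 1, 2, 3, 4, 12, 5, 7, 6, 15, 10, 9, 11, 13, 14, 16, 8]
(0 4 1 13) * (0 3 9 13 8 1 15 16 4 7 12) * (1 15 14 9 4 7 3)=(0 3 4 14 9 13 1 8 15 16 7 12)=[3, 8, 2, 4, 14, 5, 6, 12, 15, 13, 10, 11, 0, 1, 9, 16, 7]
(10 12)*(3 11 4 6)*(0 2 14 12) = (0 2 14 12 10)(3 11 4 6) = [2, 1, 14, 11, 6, 5, 3, 7, 8, 9, 0, 4, 10, 13, 12]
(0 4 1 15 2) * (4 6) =(0 6 4 1 15 2) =[6, 15, 0, 3, 1, 5, 4, 7, 8, 9, 10, 11, 12, 13, 14, 2]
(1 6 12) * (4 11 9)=(1 6 12)(4 11 9)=[0, 6, 2, 3, 11, 5, 12, 7, 8, 4, 10, 9, 1]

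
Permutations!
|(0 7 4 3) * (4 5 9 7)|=3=|(0 4 3)(5 9 7)|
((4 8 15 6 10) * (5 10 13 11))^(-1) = (4 10 5 11 13 6 15 8)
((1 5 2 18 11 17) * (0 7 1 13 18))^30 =((0 7 1 5 2)(11 17 13 18))^30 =(11 13)(17 18)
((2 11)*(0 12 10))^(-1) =(0 10 12)(2 11)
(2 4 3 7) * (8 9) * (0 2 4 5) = (0 2 5)(3 7 4)(8 9) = [2, 1, 5, 7, 3, 0, 6, 4, 9, 8]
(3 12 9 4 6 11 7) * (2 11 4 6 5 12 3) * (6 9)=[0, 1, 11, 3, 5, 12, 4, 2, 8, 9, 10, 7, 6]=(2 11 7)(4 5 12 6)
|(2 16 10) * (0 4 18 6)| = 12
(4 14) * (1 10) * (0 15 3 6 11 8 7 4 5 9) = (0 15 3 6 11 8 7 4 14 5 9)(1 10) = [15, 10, 2, 6, 14, 9, 11, 4, 7, 0, 1, 8, 12, 13, 5, 3]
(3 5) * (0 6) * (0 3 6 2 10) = [2, 1, 10, 5, 4, 6, 3, 7, 8, 9, 0] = (0 2 10)(3 5 6)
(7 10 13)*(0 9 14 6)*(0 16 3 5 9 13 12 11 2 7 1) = (0 13 1)(2 7 10 12 11)(3 5 9 14 6 16) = [13, 0, 7, 5, 4, 9, 16, 10, 8, 14, 12, 2, 11, 1, 6, 15, 3]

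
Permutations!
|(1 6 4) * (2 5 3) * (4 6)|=6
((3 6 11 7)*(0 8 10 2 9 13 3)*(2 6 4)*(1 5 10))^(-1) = ((0 8 1 5 10 6 11 7)(2 9 13 3 4))^(-1) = (0 7 11 6 10 5 1 8)(2 4 3 13 9)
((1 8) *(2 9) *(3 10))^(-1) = ((1 8)(2 9)(3 10))^(-1) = (1 8)(2 9)(3 10)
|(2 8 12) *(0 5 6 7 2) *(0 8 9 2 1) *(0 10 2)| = 8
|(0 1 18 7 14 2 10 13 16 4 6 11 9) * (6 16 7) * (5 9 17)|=40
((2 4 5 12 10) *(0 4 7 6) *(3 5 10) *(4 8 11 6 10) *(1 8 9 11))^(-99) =(12)(0 9 11 6)(1 8)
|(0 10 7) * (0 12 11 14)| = 6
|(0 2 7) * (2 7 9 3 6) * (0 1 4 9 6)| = 6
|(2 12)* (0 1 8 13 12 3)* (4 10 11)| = |(0 1 8 13 12 2 3)(4 10 11)| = 21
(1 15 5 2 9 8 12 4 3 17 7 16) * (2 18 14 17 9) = (1 15 5 18 14 17 7 16)(3 9 8 12 4) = [0, 15, 2, 9, 3, 18, 6, 16, 12, 8, 10, 11, 4, 13, 17, 5, 1, 7, 14]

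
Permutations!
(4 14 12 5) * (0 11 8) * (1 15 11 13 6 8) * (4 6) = (0 13 4 14 12 5 6 8)(1 15 11) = [13, 15, 2, 3, 14, 6, 8, 7, 0, 9, 10, 1, 5, 4, 12, 11]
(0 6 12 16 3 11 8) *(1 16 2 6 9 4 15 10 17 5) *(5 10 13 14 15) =[9, 16, 6, 11, 5, 1, 12, 7, 0, 4, 17, 8, 2, 14, 15, 13, 3, 10] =(0 9 4 5 1 16 3 11 8)(2 6 12)(10 17)(13 14 15)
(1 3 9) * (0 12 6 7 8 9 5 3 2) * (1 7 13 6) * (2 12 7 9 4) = [7, 12, 0, 5, 2, 3, 13, 8, 4, 9, 10, 11, 1, 6] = (0 7 8 4 2)(1 12)(3 5)(6 13)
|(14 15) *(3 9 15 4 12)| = |(3 9 15 14 4 12)| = 6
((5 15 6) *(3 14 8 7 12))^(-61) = (3 12 7 8 14)(5 6 15)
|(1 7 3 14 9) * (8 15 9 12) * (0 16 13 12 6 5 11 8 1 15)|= 12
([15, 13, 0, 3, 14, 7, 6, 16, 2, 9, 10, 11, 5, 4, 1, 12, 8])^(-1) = (0 2 8 16 7 5 12 15)(1 14 4 13)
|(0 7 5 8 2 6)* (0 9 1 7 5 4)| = |(0 5 8 2 6 9 1 7 4)| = 9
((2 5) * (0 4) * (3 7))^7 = (0 4)(2 5)(3 7) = ((0 4)(2 5)(3 7))^7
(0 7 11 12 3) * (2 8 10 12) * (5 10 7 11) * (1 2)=[11, 2, 8, 0, 4, 10, 6, 5, 7, 9, 12, 1, 3]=(0 11 1 2 8 7 5 10 12 3)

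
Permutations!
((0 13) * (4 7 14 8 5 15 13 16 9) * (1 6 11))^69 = ((0 16 9 4 7 14 8 5 15 13)(1 6 11))^69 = (0 13 15 5 8 14 7 4 9 16)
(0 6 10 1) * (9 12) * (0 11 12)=(0 6 10 1 11 12 9)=[6, 11, 2, 3, 4, 5, 10, 7, 8, 0, 1, 12, 9]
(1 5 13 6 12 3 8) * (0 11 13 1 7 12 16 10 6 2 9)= [11, 5, 9, 8, 4, 1, 16, 12, 7, 0, 6, 13, 3, 2, 14, 15, 10]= (0 11 13 2 9)(1 5)(3 8 7 12)(6 16 10)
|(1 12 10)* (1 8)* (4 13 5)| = |(1 12 10 8)(4 13 5)| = 12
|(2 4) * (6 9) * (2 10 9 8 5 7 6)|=4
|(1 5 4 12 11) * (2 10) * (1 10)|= |(1 5 4 12 11 10 2)|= 7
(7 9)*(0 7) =(0 7 9) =[7, 1, 2, 3, 4, 5, 6, 9, 8, 0]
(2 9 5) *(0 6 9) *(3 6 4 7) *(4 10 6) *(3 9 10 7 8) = (0 7 9 5 2)(3 4 8)(6 10) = [7, 1, 0, 4, 8, 2, 10, 9, 3, 5, 6]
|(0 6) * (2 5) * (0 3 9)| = 4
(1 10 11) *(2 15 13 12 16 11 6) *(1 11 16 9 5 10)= (16)(2 15 13 12 9 5 10 6)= [0, 1, 15, 3, 4, 10, 2, 7, 8, 5, 6, 11, 9, 12, 14, 13, 16]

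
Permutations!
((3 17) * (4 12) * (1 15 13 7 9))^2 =(17)(1 13 9 15 7)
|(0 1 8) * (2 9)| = |(0 1 8)(2 9)| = 6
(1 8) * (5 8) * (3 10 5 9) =(1 9 3 10 5 8) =[0, 9, 2, 10, 4, 8, 6, 7, 1, 3, 5]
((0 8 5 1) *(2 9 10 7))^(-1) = ((0 8 5 1)(2 9 10 7))^(-1) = (0 1 5 8)(2 7 10 9)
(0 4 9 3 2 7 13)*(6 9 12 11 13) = (0 4 12 11 13)(2 7 6 9 3) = [4, 1, 7, 2, 12, 5, 9, 6, 8, 3, 10, 13, 11, 0]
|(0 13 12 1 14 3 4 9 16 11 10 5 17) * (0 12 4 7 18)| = |(0 13 4 9 16 11 10 5 17 12 1 14 3 7 18)| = 15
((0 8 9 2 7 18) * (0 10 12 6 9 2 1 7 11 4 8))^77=((1 7 18 10 12 6 9)(2 11 4 8))^77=(18)(2 11 4 8)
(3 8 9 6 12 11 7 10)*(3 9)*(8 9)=(3 9 6 12 11 7 10 8)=[0, 1, 2, 9, 4, 5, 12, 10, 3, 6, 8, 7, 11]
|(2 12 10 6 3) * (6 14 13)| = 7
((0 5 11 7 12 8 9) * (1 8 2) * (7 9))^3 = (0 9 11 5)(1 12 8 2 7)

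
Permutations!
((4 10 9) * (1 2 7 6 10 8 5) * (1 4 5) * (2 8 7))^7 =(1 8)(4 7 6 10 9 5)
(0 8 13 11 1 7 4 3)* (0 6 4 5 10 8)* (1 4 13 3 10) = (1 7 5)(3 6 13 11 4 10 8) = [0, 7, 2, 6, 10, 1, 13, 5, 3, 9, 8, 4, 12, 11]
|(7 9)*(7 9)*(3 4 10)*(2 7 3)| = 5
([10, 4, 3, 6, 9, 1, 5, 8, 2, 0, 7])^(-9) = (0 7 2 6 1 9 10 8 3 5 4)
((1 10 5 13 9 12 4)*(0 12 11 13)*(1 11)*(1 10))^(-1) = (0 5 10 9 13 11 4 12)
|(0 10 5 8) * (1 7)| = |(0 10 5 8)(1 7)| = 4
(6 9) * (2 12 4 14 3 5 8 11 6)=(2 12 4 14 3 5 8 11 6 9)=[0, 1, 12, 5, 14, 8, 9, 7, 11, 2, 10, 6, 4, 13, 3]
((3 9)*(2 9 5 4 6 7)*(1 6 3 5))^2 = (1 7 9 4)(2 5 3 6)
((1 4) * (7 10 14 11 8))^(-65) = (14)(1 4)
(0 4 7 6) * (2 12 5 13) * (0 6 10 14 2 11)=(0 4 7 10 14 2 12 5 13 11)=[4, 1, 12, 3, 7, 13, 6, 10, 8, 9, 14, 0, 5, 11, 2]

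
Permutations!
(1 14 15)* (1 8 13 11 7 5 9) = (1 14 15 8 13 11 7 5 9) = [0, 14, 2, 3, 4, 9, 6, 5, 13, 1, 10, 7, 12, 11, 15, 8]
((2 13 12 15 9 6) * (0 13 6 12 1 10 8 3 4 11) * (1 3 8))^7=(0 3 11 13 4)(1 10)(2 6)(9 12 15)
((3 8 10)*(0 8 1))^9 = ((0 8 10 3 1))^9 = (0 1 3 10 8)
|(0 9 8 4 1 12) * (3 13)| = 6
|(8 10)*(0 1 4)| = 6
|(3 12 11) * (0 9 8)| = 3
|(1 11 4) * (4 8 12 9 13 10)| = 8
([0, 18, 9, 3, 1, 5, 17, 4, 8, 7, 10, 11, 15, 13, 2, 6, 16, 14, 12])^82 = [0, 17, 18, 3, 6, 5, 7, 15, 8, 12, 10, 11, 2, 13, 1, 9, 16, 4, 14]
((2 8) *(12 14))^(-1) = ((2 8)(12 14))^(-1) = (2 8)(12 14)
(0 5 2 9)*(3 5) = (0 3 5 2 9) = [3, 1, 9, 5, 4, 2, 6, 7, 8, 0]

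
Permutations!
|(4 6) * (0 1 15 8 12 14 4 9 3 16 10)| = 12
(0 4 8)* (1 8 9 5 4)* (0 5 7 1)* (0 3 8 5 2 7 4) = (0 3 8 2 7 1 5)(4 9) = [3, 5, 7, 8, 9, 0, 6, 1, 2, 4]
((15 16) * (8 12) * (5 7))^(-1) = ((5 7)(8 12)(15 16))^(-1) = (5 7)(8 12)(15 16)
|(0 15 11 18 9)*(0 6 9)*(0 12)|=10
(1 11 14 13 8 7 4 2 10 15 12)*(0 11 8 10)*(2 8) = (0 11 14 13 10 15 12 1 2)(4 8 7) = [11, 2, 0, 3, 8, 5, 6, 4, 7, 9, 15, 14, 1, 10, 13, 12]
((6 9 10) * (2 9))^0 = ((2 9 10 6))^0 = (10)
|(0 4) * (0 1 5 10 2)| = |(0 4 1 5 10 2)| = 6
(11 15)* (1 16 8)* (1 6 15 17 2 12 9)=[0, 16, 12, 3, 4, 5, 15, 7, 6, 1, 10, 17, 9, 13, 14, 11, 8, 2]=(1 16 8 6 15 11 17 2 12 9)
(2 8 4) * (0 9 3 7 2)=(0 9 3 7 2 8 4)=[9, 1, 8, 7, 0, 5, 6, 2, 4, 3]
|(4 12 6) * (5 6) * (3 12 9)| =6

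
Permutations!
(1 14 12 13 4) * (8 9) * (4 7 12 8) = (1 14 8 9 4)(7 12 13) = [0, 14, 2, 3, 1, 5, 6, 12, 9, 4, 10, 11, 13, 7, 8]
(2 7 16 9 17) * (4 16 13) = (2 7 13 4 16 9 17) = [0, 1, 7, 3, 16, 5, 6, 13, 8, 17, 10, 11, 12, 4, 14, 15, 9, 2]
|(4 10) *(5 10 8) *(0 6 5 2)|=|(0 6 5 10 4 8 2)|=7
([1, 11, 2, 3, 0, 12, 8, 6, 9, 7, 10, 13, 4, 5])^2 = (0 11 5 4 1 13 12)(6 9)(7 8)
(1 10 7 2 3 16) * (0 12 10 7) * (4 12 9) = (0 9 4 12 10)(1 7 2 3 16) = [9, 7, 3, 16, 12, 5, 6, 2, 8, 4, 0, 11, 10, 13, 14, 15, 1]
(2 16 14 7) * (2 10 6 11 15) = (2 16 14 7 10 6 11 15) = [0, 1, 16, 3, 4, 5, 11, 10, 8, 9, 6, 15, 12, 13, 7, 2, 14]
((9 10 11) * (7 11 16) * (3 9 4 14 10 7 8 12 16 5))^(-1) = (3 5 10 14 4 11 7 9)(8 16 12)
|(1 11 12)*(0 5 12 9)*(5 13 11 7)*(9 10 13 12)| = |(0 12 1 7 5 9)(10 13 11)| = 6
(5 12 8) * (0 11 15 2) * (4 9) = (0 11 15 2)(4 9)(5 12 8) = [11, 1, 0, 3, 9, 12, 6, 7, 5, 4, 10, 15, 8, 13, 14, 2]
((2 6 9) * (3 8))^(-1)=(2 9 6)(3 8)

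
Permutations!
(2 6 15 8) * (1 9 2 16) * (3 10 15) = [0, 9, 6, 10, 4, 5, 3, 7, 16, 2, 15, 11, 12, 13, 14, 8, 1] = (1 9 2 6 3 10 15 8 16)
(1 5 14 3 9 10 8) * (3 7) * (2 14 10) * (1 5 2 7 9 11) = [0, 2, 14, 11, 4, 10, 6, 3, 5, 7, 8, 1, 12, 13, 9] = (1 2 14 9 7 3 11)(5 10 8)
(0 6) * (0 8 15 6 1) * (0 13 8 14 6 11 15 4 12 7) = (0 1 13 8 4 12 7)(6 14)(11 15) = [1, 13, 2, 3, 12, 5, 14, 0, 4, 9, 10, 15, 7, 8, 6, 11]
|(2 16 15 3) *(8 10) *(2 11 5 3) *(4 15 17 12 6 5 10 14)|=|(2 16 17 12 6 5 3 11 10 8 14 4 15)|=13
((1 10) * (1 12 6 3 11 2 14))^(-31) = ((1 10 12 6 3 11 2 14))^(-31) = (1 10 12 6 3 11 2 14)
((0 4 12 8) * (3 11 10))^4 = ((0 4 12 8)(3 11 10))^4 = (12)(3 11 10)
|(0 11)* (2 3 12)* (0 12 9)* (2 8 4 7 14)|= |(0 11 12 8 4 7 14 2 3 9)|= 10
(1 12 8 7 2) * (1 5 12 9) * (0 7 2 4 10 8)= (0 7 4 10 8 2 5 12)(1 9)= [7, 9, 5, 3, 10, 12, 6, 4, 2, 1, 8, 11, 0]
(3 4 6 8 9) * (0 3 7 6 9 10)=(0 3 4 9 7 6 8 10)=[3, 1, 2, 4, 9, 5, 8, 6, 10, 7, 0]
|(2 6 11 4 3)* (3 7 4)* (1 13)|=4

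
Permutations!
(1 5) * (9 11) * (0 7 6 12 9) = (0 7 6 12 9 11)(1 5) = [7, 5, 2, 3, 4, 1, 12, 6, 8, 11, 10, 0, 9]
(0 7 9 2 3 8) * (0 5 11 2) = (0 7 9)(2 3 8 5 11) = [7, 1, 3, 8, 4, 11, 6, 9, 5, 0, 10, 2]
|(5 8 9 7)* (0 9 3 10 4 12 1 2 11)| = 12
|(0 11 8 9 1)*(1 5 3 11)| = 10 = |(0 1)(3 11 8 9 5)|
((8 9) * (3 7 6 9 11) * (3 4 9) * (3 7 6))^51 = ((3 6 7)(4 9 8 11))^51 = (4 11 8 9)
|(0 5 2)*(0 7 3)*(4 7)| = |(0 5 2 4 7 3)| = 6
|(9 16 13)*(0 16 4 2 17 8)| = |(0 16 13 9 4 2 17 8)| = 8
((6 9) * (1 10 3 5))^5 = ((1 10 3 5)(6 9))^5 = (1 10 3 5)(6 9)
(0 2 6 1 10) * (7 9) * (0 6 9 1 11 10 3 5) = [2, 3, 9, 5, 4, 0, 11, 1, 8, 7, 6, 10] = (0 2 9 7 1 3 5)(6 11 10)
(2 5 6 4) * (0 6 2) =(0 6 4)(2 5) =[6, 1, 5, 3, 0, 2, 4]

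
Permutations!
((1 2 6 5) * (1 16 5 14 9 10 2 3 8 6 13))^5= ((1 3 8 6 14 9 10 2 13)(5 16))^5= (1 9 3 10 8 2 6 13 14)(5 16)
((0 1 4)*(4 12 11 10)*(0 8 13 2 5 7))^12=(0 1 12 11 10 4 8 13 2 5 7)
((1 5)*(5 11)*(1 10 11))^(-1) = (5 11 10)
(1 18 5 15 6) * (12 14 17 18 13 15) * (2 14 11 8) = (1 13 15 6)(2 14 17 18 5 12 11 8) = [0, 13, 14, 3, 4, 12, 1, 7, 2, 9, 10, 8, 11, 15, 17, 6, 16, 18, 5]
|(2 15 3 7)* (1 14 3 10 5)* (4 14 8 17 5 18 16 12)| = 20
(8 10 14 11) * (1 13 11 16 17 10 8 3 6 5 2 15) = (1 13 11 3 6 5 2 15)(10 14 16 17) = [0, 13, 15, 6, 4, 2, 5, 7, 8, 9, 14, 3, 12, 11, 16, 1, 17, 10]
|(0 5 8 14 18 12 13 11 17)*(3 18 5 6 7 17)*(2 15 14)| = |(0 6 7 17)(2 15 14 5 8)(3 18 12 13 11)| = 20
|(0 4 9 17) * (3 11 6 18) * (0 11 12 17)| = 6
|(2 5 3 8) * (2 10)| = 5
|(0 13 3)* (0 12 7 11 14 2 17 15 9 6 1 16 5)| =15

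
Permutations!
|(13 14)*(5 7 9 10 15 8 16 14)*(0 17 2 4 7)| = |(0 17 2 4 7 9 10 15 8 16 14 13 5)| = 13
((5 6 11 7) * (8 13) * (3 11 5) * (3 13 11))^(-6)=((5 6)(7 13 8 11))^(-6)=(7 8)(11 13)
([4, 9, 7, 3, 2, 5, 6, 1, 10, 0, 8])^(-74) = (10)(0 1 2)(4 9 7)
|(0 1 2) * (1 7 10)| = 5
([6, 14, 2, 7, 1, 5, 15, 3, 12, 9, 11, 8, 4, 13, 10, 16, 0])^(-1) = (0 16 15 6)(1 4 12 8 11 10 14)(3 7)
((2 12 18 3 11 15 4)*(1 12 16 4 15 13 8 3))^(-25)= ((1 12 18)(2 16 4)(3 11 13 8))^(-25)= (1 18 12)(2 4 16)(3 8 13 11)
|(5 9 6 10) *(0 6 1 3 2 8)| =9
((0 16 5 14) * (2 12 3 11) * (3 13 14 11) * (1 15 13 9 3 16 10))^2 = (0 1 13)(2 9 16 11 12 3 5)(10 15 14)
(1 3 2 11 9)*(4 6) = [0, 3, 11, 2, 6, 5, 4, 7, 8, 1, 10, 9] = (1 3 2 11 9)(4 6)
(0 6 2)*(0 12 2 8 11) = (0 6 8 11)(2 12) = [6, 1, 12, 3, 4, 5, 8, 7, 11, 9, 10, 0, 2]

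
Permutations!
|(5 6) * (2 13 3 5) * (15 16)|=10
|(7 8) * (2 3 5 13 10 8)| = |(2 3 5 13 10 8 7)| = 7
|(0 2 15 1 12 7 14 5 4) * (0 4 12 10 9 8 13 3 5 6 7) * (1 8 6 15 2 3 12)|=13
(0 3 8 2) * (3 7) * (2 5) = (0 7 3 8 5 2) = [7, 1, 0, 8, 4, 2, 6, 3, 5]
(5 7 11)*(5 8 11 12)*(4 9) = (4 9)(5 7 12)(8 11) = [0, 1, 2, 3, 9, 7, 6, 12, 11, 4, 10, 8, 5]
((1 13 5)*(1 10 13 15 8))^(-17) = (1 15 8)(5 10 13)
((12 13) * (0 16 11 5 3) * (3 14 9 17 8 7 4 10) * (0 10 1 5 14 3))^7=((0 16 11 14 9 17 8 7 4 1 5 3 10)(12 13))^7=(0 7 16 4 11 1 14 5 9 3 17 10 8)(12 13)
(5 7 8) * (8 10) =(5 7 10 8) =[0, 1, 2, 3, 4, 7, 6, 10, 5, 9, 8]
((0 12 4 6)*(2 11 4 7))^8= ((0 12 7 2 11 4 6))^8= (0 12 7 2 11 4 6)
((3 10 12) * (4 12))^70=(3 4)(10 12)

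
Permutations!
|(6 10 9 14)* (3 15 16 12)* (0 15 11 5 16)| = |(0 15)(3 11 5 16 12)(6 10 9 14)| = 20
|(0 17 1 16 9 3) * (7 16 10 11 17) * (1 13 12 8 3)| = 12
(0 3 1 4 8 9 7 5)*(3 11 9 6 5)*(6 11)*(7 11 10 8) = (0 6 5)(1 4 7 3)(8 10)(9 11) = [6, 4, 2, 1, 7, 0, 5, 3, 10, 11, 8, 9]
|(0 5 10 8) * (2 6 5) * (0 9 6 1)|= 15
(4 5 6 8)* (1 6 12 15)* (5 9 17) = [0, 6, 2, 3, 9, 12, 8, 7, 4, 17, 10, 11, 15, 13, 14, 1, 16, 5] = (1 6 8 4 9 17 5 12 15)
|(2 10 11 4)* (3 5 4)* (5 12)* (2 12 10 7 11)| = 15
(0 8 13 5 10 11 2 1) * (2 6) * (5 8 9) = (0 9 5 10 11 6 2 1)(8 13) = [9, 0, 1, 3, 4, 10, 2, 7, 13, 5, 11, 6, 12, 8]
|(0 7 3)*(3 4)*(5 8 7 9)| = 7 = |(0 9 5 8 7 4 3)|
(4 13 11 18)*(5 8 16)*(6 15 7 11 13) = (4 6 15 7 11 18)(5 8 16) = [0, 1, 2, 3, 6, 8, 15, 11, 16, 9, 10, 18, 12, 13, 14, 7, 5, 17, 4]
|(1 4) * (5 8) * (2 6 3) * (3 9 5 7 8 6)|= |(1 4)(2 3)(5 6 9)(7 8)|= 6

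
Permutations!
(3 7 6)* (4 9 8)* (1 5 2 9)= (1 5 2 9 8 4)(3 7 6)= [0, 5, 9, 7, 1, 2, 3, 6, 4, 8]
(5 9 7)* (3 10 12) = (3 10 12)(5 9 7) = [0, 1, 2, 10, 4, 9, 6, 5, 8, 7, 12, 11, 3]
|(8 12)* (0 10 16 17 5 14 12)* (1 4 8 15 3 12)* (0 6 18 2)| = |(0 10 16 17 5 14 1 4 8 6 18 2)(3 12 15)| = 12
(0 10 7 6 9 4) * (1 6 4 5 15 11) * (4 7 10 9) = (0 9 5 15 11 1 6 4) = [9, 6, 2, 3, 0, 15, 4, 7, 8, 5, 10, 1, 12, 13, 14, 11]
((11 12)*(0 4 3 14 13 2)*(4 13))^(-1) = (0 2 13)(3 4 14)(11 12)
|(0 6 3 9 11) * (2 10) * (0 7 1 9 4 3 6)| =|(1 9 11 7)(2 10)(3 4)| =4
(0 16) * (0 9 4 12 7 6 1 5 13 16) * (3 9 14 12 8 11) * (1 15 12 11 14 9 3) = (1 5 13 16 9 4 8 14 11)(6 15 12 7) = [0, 5, 2, 3, 8, 13, 15, 6, 14, 4, 10, 1, 7, 16, 11, 12, 9]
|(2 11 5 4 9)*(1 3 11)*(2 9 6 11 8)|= 4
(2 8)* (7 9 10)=(2 8)(7 9 10)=[0, 1, 8, 3, 4, 5, 6, 9, 2, 10, 7]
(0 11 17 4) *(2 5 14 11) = (0 2 5 14 11 17 4) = [2, 1, 5, 3, 0, 14, 6, 7, 8, 9, 10, 17, 12, 13, 11, 15, 16, 4]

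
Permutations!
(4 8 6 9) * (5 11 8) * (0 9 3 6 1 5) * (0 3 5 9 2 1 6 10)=[2, 9, 1, 10, 3, 11, 5, 7, 6, 4, 0, 8]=(0 2 1 9 4 3 10)(5 11 8 6)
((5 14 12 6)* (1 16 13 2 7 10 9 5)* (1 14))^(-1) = (1 5 9 10 7 2 13 16)(6 12 14)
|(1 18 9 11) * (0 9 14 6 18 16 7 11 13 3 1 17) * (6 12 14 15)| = 18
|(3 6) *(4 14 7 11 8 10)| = 6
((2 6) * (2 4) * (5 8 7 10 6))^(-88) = (2 7 4 8 6 5 10)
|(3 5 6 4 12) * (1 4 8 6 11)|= 6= |(1 4 12 3 5 11)(6 8)|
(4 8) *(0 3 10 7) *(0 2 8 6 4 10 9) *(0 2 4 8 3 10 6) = [10, 1, 3, 9, 0, 5, 8, 4, 6, 2, 7] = (0 10 7 4)(2 3 9)(6 8)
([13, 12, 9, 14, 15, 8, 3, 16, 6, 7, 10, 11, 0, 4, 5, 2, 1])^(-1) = (0 12 1 16 7 9 2 15 4 13)(3 6 8 5 14)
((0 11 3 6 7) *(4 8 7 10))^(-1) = ((0 11 3 6 10 4 8 7))^(-1) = (0 7 8 4 10 6 3 11)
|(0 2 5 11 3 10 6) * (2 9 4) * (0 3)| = 6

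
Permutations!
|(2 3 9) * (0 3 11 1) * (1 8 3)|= 10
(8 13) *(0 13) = (0 13 8) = [13, 1, 2, 3, 4, 5, 6, 7, 0, 9, 10, 11, 12, 8]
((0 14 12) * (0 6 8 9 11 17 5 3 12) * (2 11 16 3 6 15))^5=(0 14)(2 8 15 6 12 5 3 17 16 11 9)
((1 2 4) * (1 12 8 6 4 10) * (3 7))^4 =((1 2 10)(3 7)(4 12 8 6))^4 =(12)(1 2 10)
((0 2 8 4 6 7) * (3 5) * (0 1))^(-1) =(0 1 7 6 4 8 2)(3 5)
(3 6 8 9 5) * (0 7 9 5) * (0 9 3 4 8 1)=(9)(0 7 3 6 1)(4 8 5)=[7, 0, 2, 6, 8, 4, 1, 3, 5, 9]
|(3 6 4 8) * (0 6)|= 5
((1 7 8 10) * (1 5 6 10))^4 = (1 7 8)(5 6 10)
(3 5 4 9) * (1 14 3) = (1 14 3 5 4 9) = [0, 14, 2, 5, 9, 4, 6, 7, 8, 1, 10, 11, 12, 13, 3]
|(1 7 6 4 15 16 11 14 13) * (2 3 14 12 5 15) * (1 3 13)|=40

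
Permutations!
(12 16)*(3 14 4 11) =[0, 1, 2, 14, 11, 5, 6, 7, 8, 9, 10, 3, 16, 13, 4, 15, 12] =(3 14 4 11)(12 16)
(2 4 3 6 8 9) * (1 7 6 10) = (1 7 6 8 9 2 4 3 10) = [0, 7, 4, 10, 3, 5, 8, 6, 9, 2, 1]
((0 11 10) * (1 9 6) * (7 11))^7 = (0 10 11 7)(1 9 6)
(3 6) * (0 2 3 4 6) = [2, 1, 3, 0, 6, 5, 4] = (0 2 3)(4 6)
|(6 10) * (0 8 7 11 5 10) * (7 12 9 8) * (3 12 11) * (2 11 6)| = 28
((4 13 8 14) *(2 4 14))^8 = ((14)(2 4 13 8))^8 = (14)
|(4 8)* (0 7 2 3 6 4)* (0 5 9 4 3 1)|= 4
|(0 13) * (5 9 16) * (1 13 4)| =12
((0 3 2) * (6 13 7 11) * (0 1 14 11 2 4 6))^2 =((0 3 4 6 13 7 2 1 14 11))^2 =(0 4 13 2 14)(1 11 3 6 7)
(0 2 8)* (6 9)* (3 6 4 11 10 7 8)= [2, 1, 3, 6, 11, 5, 9, 8, 0, 4, 7, 10]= (0 2 3 6 9 4 11 10 7 8)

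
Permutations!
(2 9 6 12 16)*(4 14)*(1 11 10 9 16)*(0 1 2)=(0 1 11 10 9 6 12 2 16)(4 14)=[1, 11, 16, 3, 14, 5, 12, 7, 8, 6, 9, 10, 2, 13, 4, 15, 0]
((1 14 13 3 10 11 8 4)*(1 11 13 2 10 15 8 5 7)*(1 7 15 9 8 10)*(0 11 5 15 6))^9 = (0 5 8 3 10 11 6 4 9 13 15) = ((0 11 15 10 13 3 9 8 4 5 6)(1 14 2))^9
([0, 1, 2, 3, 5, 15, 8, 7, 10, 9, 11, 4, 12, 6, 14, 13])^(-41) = (4 11 10 8 6 13 15 5)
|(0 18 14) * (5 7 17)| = |(0 18 14)(5 7 17)| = 3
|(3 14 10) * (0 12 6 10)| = 6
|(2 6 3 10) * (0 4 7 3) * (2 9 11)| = |(0 4 7 3 10 9 11 2 6)| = 9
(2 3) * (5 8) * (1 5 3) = [0, 5, 1, 2, 4, 8, 6, 7, 3] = (1 5 8 3 2)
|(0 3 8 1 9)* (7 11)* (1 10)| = 6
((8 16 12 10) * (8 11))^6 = ((8 16 12 10 11))^6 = (8 16 12 10 11)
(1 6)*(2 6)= (1 2 6)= [0, 2, 6, 3, 4, 5, 1]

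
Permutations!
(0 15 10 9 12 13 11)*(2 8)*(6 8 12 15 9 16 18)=(0 9 15 10 16 18 6 8 2 12 13 11)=[9, 1, 12, 3, 4, 5, 8, 7, 2, 15, 16, 0, 13, 11, 14, 10, 18, 17, 6]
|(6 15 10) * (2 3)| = |(2 3)(6 15 10)| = 6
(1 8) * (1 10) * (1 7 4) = (1 8 10 7 4) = [0, 8, 2, 3, 1, 5, 6, 4, 10, 9, 7]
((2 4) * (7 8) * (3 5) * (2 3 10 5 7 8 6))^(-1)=(2 6 7 3 4)(5 10)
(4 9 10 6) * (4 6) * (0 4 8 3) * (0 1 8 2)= [4, 8, 0, 1, 9, 5, 6, 7, 3, 10, 2]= (0 4 9 10 2)(1 8 3)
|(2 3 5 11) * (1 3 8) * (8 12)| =|(1 3 5 11 2 12 8)| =7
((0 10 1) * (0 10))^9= (1 10)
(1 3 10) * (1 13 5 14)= (1 3 10 13 5 14)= [0, 3, 2, 10, 4, 14, 6, 7, 8, 9, 13, 11, 12, 5, 1]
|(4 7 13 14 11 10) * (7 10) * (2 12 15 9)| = |(2 12 15 9)(4 10)(7 13 14 11)| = 4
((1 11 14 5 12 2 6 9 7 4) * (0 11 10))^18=((0 11 14 5 12 2 6 9 7 4 1 10))^18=(0 6)(1 12)(2 10)(4 5)(7 14)(9 11)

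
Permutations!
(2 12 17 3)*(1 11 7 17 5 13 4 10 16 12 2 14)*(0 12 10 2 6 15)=(0 12 5 13 4 2 6 15)(1 11 7 17 3 14)(10 16)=[12, 11, 6, 14, 2, 13, 15, 17, 8, 9, 16, 7, 5, 4, 1, 0, 10, 3]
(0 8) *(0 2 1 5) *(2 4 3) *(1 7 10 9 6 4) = [8, 5, 7, 2, 3, 0, 4, 10, 1, 6, 9] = (0 8 1 5)(2 7 10 9 6 4 3)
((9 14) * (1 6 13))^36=((1 6 13)(9 14))^36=(14)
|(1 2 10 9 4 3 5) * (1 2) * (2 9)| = 4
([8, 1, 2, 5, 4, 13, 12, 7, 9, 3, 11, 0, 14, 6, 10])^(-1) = (0 11 10 14 12 6 13 5 3 9 8)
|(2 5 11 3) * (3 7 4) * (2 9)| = |(2 5 11 7 4 3 9)| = 7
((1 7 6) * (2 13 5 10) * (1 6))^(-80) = (13)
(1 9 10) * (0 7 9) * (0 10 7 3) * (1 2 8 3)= (0 1 10 2 8 3)(7 9)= [1, 10, 8, 0, 4, 5, 6, 9, 3, 7, 2]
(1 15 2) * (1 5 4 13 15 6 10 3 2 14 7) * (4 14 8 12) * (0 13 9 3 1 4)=[13, 6, 5, 2, 9, 14, 10, 4, 12, 3, 1, 11, 0, 15, 7, 8]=(0 13 15 8 12)(1 6 10)(2 5 14 7 4 9 3)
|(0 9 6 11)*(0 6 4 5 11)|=|(0 9 4 5 11 6)|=6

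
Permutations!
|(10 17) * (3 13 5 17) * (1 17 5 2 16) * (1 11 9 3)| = 6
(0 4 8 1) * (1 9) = (0 4 8 9 1) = [4, 0, 2, 3, 8, 5, 6, 7, 9, 1]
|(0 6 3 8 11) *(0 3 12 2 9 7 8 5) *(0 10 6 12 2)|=18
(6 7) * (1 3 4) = (1 3 4)(6 7) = [0, 3, 2, 4, 1, 5, 7, 6]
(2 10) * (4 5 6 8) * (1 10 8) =[0, 10, 8, 3, 5, 6, 1, 7, 4, 9, 2] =(1 10 2 8 4 5 6)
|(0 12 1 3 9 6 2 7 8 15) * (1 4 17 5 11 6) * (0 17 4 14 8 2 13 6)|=|(0 12 14 8 15 17 5 11)(1 3 9)(2 7)(6 13)|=24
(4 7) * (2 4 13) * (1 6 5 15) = (1 6 5 15)(2 4 7 13) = [0, 6, 4, 3, 7, 15, 5, 13, 8, 9, 10, 11, 12, 2, 14, 1]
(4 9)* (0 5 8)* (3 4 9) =(9)(0 5 8)(3 4) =[5, 1, 2, 4, 3, 8, 6, 7, 0, 9]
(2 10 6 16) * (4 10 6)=(2 6 16)(4 10)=[0, 1, 6, 3, 10, 5, 16, 7, 8, 9, 4, 11, 12, 13, 14, 15, 2]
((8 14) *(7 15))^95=(7 15)(8 14)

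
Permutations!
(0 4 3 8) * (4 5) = (0 5 4 3 8) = [5, 1, 2, 8, 3, 4, 6, 7, 0]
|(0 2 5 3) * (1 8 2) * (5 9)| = |(0 1 8 2 9 5 3)| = 7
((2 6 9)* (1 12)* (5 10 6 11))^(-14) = (12)(2 6 5)(9 10 11)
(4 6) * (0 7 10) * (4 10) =(0 7 4 6 10) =[7, 1, 2, 3, 6, 5, 10, 4, 8, 9, 0]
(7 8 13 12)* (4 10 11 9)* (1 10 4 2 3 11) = (1 10)(2 3 11 9)(7 8 13 12) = [0, 10, 3, 11, 4, 5, 6, 8, 13, 2, 1, 9, 7, 12]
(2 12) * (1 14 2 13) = (1 14 2 12 13) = [0, 14, 12, 3, 4, 5, 6, 7, 8, 9, 10, 11, 13, 1, 2]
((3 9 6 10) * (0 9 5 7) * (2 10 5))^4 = ((0 9 6 5 7)(2 10 3))^4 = (0 7 5 6 9)(2 10 3)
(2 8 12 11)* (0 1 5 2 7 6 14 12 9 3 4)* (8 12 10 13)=[1, 5, 12, 4, 0, 2, 14, 6, 9, 3, 13, 7, 11, 8, 10]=(0 1 5 2 12 11 7 6 14 10 13 8 9 3 4)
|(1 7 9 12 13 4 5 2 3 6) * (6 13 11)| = |(1 7 9 12 11 6)(2 3 13 4 5)| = 30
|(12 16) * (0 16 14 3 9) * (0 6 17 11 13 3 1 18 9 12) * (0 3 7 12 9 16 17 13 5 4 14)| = |(0 17 11 5 4 14 1 18 16 3 9 6 13 7 12)| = 15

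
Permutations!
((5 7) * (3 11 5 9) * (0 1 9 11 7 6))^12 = ((0 1 9 3 7 11 5 6))^12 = (0 7)(1 11)(3 6)(5 9)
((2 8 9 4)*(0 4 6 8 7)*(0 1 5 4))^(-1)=((1 5 4 2 7)(6 8 9))^(-1)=(1 7 2 4 5)(6 9 8)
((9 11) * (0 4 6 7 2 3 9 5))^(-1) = (0 5 11 9 3 2 7 6 4)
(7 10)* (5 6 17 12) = [0, 1, 2, 3, 4, 6, 17, 10, 8, 9, 7, 11, 5, 13, 14, 15, 16, 12] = (5 6 17 12)(7 10)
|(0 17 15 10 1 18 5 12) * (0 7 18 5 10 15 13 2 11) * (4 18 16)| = 40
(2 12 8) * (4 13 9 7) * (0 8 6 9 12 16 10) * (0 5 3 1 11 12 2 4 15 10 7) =(0 8 4 13 2 16 7 15 10 5 3 1 11 12 6 9) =[8, 11, 16, 1, 13, 3, 9, 15, 4, 0, 5, 12, 6, 2, 14, 10, 7]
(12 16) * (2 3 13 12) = (2 3 13 12 16) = [0, 1, 3, 13, 4, 5, 6, 7, 8, 9, 10, 11, 16, 12, 14, 15, 2]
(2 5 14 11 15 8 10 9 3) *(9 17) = (2 5 14 11 15 8 10 17 9 3) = [0, 1, 5, 2, 4, 14, 6, 7, 10, 3, 17, 15, 12, 13, 11, 8, 16, 9]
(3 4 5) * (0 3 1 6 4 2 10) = (0 3 2 10)(1 6 4 5) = [3, 6, 10, 2, 5, 1, 4, 7, 8, 9, 0]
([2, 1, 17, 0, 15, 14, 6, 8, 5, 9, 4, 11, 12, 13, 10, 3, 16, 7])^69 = (0 7 14 15 2 8 10 3 17 5 4)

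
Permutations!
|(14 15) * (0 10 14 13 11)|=6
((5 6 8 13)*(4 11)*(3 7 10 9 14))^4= (3 14 9 10 7)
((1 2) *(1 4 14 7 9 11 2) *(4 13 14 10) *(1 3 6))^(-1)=(1 6 3)(2 11 9 7 14 13)(4 10)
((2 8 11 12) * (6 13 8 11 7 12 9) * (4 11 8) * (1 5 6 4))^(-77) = (1 13 6 5)(2 12 7 8)(4 11 9)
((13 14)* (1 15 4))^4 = (1 15 4)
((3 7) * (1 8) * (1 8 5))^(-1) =((8)(1 5)(3 7))^(-1) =(8)(1 5)(3 7)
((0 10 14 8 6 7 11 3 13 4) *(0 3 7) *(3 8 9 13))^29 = (0 4 14 6 13 10 8 9)(7 11)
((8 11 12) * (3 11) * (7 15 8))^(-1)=((3 11 12 7 15 8))^(-1)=(3 8 15 7 12 11)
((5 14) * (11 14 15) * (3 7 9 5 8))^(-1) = ((3 7 9 5 15 11 14 8))^(-1) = (3 8 14 11 15 5 9 7)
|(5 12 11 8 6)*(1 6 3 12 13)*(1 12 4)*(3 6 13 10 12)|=12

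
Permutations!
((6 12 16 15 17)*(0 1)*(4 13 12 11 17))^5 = (0 1)(6 17 11)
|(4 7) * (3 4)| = 3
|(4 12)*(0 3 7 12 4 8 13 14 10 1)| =|(0 3 7 12 8 13 14 10 1)| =9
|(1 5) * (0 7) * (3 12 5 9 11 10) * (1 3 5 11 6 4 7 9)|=5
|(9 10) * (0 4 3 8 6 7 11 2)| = 8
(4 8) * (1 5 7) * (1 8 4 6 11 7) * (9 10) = (1 5)(6 11 7 8)(9 10) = [0, 5, 2, 3, 4, 1, 11, 8, 6, 10, 9, 7]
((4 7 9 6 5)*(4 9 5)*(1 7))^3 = (1 9)(4 5)(6 7)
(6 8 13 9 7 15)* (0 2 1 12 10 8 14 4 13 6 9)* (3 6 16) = [2, 12, 1, 6, 13, 5, 14, 15, 16, 7, 8, 11, 10, 0, 4, 9, 3] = (0 2 1 12 10 8 16 3 6 14 4 13)(7 15 9)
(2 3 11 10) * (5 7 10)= [0, 1, 3, 11, 4, 7, 6, 10, 8, 9, 2, 5]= (2 3 11 5 7 10)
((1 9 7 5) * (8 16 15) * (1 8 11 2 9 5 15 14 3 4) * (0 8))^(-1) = ((0 8 16 14 3 4 1 5)(2 9 7 15 11))^(-1) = (0 5 1 4 3 14 16 8)(2 11 15 7 9)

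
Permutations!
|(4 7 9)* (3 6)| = 6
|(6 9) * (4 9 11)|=4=|(4 9 6 11)|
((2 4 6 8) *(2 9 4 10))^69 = ((2 10)(4 6 8 9))^69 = (2 10)(4 6 8 9)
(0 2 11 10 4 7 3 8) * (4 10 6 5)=(0 2 11 6 5 4 7 3 8)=[2, 1, 11, 8, 7, 4, 5, 3, 0, 9, 10, 6]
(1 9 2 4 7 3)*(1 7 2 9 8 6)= (9)(1 8 6)(2 4)(3 7)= [0, 8, 4, 7, 2, 5, 1, 3, 6, 9]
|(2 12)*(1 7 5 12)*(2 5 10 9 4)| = 6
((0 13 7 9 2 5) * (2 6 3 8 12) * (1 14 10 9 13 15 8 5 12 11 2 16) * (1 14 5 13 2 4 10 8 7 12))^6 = ((0 15 7 2 1 5)(3 13 12 16 14 8 11 4 10 9 6))^6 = (3 11 13 4 12 10 16 9 14 6 8)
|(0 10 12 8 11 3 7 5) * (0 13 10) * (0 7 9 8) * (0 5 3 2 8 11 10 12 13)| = |(0 7 3 9 11 2 8 10 13 12 5)| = 11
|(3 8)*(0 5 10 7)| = |(0 5 10 7)(3 8)| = 4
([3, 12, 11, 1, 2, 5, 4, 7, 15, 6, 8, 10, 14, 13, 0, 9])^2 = (0 1 14 3 12)(2 10 15 6)(4 11 8 9)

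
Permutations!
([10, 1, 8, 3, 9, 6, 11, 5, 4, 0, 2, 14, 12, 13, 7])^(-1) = [9, 1, 10, 3, 8, 7, 5, 14, 2, 4, 0, 6, 12, 13, 11]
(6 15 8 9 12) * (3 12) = [0, 1, 2, 12, 4, 5, 15, 7, 9, 3, 10, 11, 6, 13, 14, 8] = (3 12 6 15 8 9)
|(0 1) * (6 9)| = 2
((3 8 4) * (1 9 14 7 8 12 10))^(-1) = ((1 9 14 7 8 4 3 12 10))^(-1) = (1 10 12 3 4 8 7 14 9)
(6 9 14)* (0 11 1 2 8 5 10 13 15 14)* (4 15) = [11, 2, 8, 3, 15, 10, 9, 7, 5, 0, 13, 1, 12, 4, 6, 14] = (0 11 1 2 8 5 10 13 4 15 14 6 9)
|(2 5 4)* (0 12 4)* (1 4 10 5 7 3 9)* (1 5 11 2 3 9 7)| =11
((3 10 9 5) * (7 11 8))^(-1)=(3 5 9 10)(7 8 11)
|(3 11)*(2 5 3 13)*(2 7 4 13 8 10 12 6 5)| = 21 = |(3 11 8 10 12 6 5)(4 13 7)|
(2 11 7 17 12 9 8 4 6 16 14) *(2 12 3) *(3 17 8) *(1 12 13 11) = (17)(1 12 9 3 2)(4 6 16 14 13 11 7 8) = [0, 12, 1, 2, 6, 5, 16, 8, 4, 3, 10, 7, 9, 11, 13, 15, 14, 17]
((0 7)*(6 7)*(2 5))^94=((0 6 7)(2 5))^94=(0 6 7)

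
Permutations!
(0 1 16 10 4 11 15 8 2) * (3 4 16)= (0 1 3 4 11 15 8 2)(10 16)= [1, 3, 0, 4, 11, 5, 6, 7, 2, 9, 16, 15, 12, 13, 14, 8, 10]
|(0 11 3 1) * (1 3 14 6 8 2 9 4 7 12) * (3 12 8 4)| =12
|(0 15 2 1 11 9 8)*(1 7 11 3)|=14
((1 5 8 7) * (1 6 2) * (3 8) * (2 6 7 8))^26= ((8)(1 5 3 2))^26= (8)(1 3)(2 5)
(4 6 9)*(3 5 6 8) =(3 5 6 9 4 8) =[0, 1, 2, 5, 8, 6, 9, 7, 3, 4]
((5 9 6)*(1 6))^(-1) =(1 9 5 6)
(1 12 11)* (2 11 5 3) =[0, 12, 11, 2, 4, 3, 6, 7, 8, 9, 10, 1, 5] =(1 12 5 3 2 11)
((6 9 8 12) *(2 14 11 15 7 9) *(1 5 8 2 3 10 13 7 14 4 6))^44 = ((1 5 8 12)(2 4 6 3 10 13 7 9)(11 15 14))^44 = (2 10)(3 9)(4 13)(6 7)(11 14 15)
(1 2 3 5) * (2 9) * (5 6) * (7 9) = [0, 7, 3, 6, 4, 1, 5, 9, 8, 2] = (1 7 9 2 3 6 5)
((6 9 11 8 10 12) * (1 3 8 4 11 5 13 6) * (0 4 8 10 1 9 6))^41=((0 4 11 8 1 3 10 12 9 5 13))^41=(0 9 3 11 13 12 1 4 5 10 8)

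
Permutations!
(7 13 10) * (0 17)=(0 17)(7 13 10)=[17, 1, 2, 3, 4, 5, 6, 13, 8, 9, 7, 11, 12, 10, 14, 15, 16, 0]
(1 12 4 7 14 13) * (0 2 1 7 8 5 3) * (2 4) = (0 4 8 5 3)(1 12 2)(7 14 13) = [4, 12, 1, 0, 8, 3, 6, 14, 5, 9, 10, 11, 2, 7, 13]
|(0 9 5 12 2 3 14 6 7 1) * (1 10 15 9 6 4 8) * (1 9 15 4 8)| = |(15)(0 6 7 10 4 1)(2 3 14 8 9 5 12)| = 42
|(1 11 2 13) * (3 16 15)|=12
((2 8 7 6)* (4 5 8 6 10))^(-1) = (2 6)(4 10 7 8 5)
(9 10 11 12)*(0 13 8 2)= [13, 1, 0, 3, 4, 5, 6, 7, 2, 10, 11, 12, 9, 8]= (0 13 8 2)(9 10 11 12)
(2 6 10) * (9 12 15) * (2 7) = (2 6 10 7)(9 12 15) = [0, 1, 6, 3, 4, 5, 10, 2, 8, 12, 7, 11, 15, 13, 14, 9]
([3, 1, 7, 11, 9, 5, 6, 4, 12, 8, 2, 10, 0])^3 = [10, 1, 9, 2, 12, 5, 6, 8, 3, 0, 4, 7, 11]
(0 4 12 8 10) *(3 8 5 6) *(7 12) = (0 4 7 12 5 6 3 8 10) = [4, 1, 2, 8, 7, 6, 3, 12, 10, 9, 0, 11, 5]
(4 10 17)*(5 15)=(4 10 17)(5 15)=[0, 1, 2, 3, 10, 15, 6, 7, 8, 9, 17, 11, 12, 13, 14, 5, 16, 4]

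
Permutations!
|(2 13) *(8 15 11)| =6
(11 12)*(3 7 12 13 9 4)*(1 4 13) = (1 4 3 7 12 11)(9 13) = [0, 4, 2, 7, 3, 5, 6, 12, 8, 13, 10, 1, 11, 9]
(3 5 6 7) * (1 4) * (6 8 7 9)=(1 4)(3 5 8 7)(6 9)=[0, 4, 2, 5, 1, 8, 9, 3, 7, 6]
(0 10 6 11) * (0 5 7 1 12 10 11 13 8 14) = (0 11 5 7 1 12 10 6 13 8 14) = [11, 12, 2, 3, 4, 7, 13, 1, 14, 9, 6, 5, 10, 8, 0]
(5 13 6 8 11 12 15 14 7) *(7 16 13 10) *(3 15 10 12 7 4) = (3 15 14 16 13 6 8 11 7 5 12 10 4) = [0, 1, 2, 15, 3, 12, 8, 5, 11, 9, 4, 7, 10, 6, 16, 14, 13]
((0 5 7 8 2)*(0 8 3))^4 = ((0 5 7 3)(2 8))^4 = (8)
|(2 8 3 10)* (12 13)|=4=|(2 8 3 10)(12 13)|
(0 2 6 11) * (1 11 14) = [2, 11, 6, 3, 4, 5, 14, 7, 8, 9, 10, 0, 12, 13, 1] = (0 2 6 14 1 11)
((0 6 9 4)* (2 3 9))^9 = (0 3)(2 4)(6 9)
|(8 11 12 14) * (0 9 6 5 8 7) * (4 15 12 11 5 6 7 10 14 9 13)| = 14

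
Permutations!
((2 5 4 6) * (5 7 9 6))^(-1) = ((2 7 9 6)(4 5))^(-1) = (2 6 9 7)(4 5)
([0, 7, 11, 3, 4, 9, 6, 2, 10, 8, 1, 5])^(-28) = (1 5)(2 8)(7 9)(10 11)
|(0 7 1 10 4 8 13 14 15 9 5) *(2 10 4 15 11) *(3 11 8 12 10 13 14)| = 36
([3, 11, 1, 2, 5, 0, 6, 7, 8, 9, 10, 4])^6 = [5, 2, 3, 0, 11, 4, 6, 7, 8, 9, 10, 1]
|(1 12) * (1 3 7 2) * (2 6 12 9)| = 12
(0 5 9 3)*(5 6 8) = (0 6 8 5 9 3) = [6, 1, 2, 0, 4, 9, 8, 7, 5, 3]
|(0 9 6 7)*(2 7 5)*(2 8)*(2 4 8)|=6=|(0 9 6 5 2 7)(4 8)|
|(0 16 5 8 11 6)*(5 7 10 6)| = |(0 16 7 10 6)(5 8 11)| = 15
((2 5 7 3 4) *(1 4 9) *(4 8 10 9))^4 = (10)(2 4 3 7 5)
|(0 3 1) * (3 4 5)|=5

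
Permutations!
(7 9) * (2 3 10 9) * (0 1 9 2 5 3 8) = (0 1 9 7 5 3 10 2 8) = [1, 9, 8, 10, 4, 3, 6, 5, 0, 7, 2]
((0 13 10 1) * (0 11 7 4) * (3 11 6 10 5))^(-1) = ((0 13 5 3 11 7 4)(1 6 10))^(-1) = (0 4 7 11 3 5 13)(1 10 6)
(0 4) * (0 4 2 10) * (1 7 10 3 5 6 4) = (0 2 3 5 6 4 1 7 10) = [2, 7, 3, 5, 1, 6, 4, 10, 8, 9, 0]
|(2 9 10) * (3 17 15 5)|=12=|(2 9 10)(3 17 15 5)|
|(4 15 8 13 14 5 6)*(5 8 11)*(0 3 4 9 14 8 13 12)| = 12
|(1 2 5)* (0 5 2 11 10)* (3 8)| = |(0 5 1 11 10)(3 8)| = 10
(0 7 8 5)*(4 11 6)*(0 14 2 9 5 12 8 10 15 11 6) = [7, 1, 9, 3, 6, 14, 4, 10, 12, 5, 15, 0, 8, 13, 2, 11] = (0 7 10 15 11)(2 9 5 14)(4 6)(8 12)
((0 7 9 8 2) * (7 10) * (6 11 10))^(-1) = (0 2 8 9 7 10 11 6)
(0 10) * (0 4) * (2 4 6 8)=(0 10 6 8 2 4)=[10, 1, 4, 3, 0, 5, 8, 7, 2, 9, 6]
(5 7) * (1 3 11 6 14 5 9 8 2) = (1 3 11 6 14 5 7 9 8 2) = [0, 3, 1, 11, 4, 7, 14, 9, 2, 8, 10, 6, 12, 13, 5]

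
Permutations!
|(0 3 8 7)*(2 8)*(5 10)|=10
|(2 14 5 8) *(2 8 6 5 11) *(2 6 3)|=|(2 14 11 6 5 3)|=6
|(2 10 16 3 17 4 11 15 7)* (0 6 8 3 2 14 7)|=|(0 6 8 3 17 4 11 15)(2 10 16)(7 14)|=24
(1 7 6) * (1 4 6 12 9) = (1 7 12 9)(4 6) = [0, 7, 2, 3, 6, 5, 4, 12, 8, 1, 10, 11, 9]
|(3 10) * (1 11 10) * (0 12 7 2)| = 4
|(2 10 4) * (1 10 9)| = |(1 10 4 2 9)| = 5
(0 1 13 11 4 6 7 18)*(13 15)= [1, 15, 2, 3, 6, 5, 7, 18, 8, 9, 10, 4, 12, 11, 14, 13, 16, 17, 0]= (0 1 15 13 11 4 6 7 18)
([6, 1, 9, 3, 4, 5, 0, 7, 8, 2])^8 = (9)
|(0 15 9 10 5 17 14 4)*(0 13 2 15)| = 9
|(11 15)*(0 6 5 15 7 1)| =7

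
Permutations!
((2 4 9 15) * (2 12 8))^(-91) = ((2 4 9 15 12 8))^(-91) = (2 8 12 15 9 4)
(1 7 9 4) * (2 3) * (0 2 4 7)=(0 2 3 4 1)(7 9)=[2, 0, 3, 4, 1, 5, 6, 9, 8, 7]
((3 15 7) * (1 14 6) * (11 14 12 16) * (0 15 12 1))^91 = (0 15 7 3 12 16 11 14 6)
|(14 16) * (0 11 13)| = |(0 11 13)(14 16)| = 6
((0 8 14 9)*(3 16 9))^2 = ((0 8 14 3 16 9))^2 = (0 14 16)(3 9 8)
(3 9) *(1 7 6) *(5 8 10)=(1 7 6)(3 9)(5 8 10)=[0, 7, 2, 9, 4, 8, 1, 6, 10, 3, 5]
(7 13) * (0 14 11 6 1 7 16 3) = (0 14 11 6 1 7 13 16 3) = [14, 7, 2, 0, 4, 5, 1, 13, 8, 9, 10, 6, 12, 16, 11, 15, 3]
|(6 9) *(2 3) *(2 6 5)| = 5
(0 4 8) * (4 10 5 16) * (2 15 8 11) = (0 10 5 16 4 11 2 15 8) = [10, 1, 15, 3, 11, 16, 6, 7, 0, 9, 5, 2, 12, 13, 14, 8, 4]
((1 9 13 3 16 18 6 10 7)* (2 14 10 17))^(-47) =(1 9 13 3 16 18 6 17 2 14 10 7)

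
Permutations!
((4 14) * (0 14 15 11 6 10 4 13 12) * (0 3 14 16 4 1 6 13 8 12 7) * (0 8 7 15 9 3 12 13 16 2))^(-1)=((0 2)(1 6 10)(3 14 7 8 13 15 11 16 4 9))^(-1)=(0 2)(1 10 6)(3 9 4 16 11 15 13 8 7 14)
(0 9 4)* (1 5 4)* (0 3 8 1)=(0 9)(1 5 4 3 8)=[9, 5, 2, 8, 3, 4, 6, 7, 1, 0]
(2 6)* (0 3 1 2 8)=(0 3 1 2 6 8)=[3, 2, 6, 1, 4, 5, 8, 7, 0]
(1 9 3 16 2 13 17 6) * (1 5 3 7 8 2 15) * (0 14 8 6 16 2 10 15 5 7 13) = [14, 9, 0, 2, 4, 3, 7, 6, 10, 13, 15, 11, 12, 17, 8, 1, 5, 16] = (0 14 8 10 15 1 9 13 17 16 5 3 2)(6 7)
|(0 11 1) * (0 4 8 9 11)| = 5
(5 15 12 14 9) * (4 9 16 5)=(4 9)(5 15 12 14 16)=[0, 1, 2, 3, 9, 15, 6, 7, 8, 4, 10, 11, 14, 13, 16, 12, 5]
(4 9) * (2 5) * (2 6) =[0, 1, 5, 3, 9, 6, 2, 7, 8, 4] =(2 5 6)(4 9)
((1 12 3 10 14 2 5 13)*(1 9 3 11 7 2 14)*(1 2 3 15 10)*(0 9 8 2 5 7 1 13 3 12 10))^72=(15)(1 5 13 2 12)(3 8 7 11 10)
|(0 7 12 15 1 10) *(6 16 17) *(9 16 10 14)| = 11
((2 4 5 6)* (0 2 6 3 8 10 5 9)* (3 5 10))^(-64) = (10)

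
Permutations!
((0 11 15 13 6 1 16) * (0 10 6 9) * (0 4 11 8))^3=((0 8)(1 16 10 6)(4 11 15 13 9))^3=(0 8)(1 6 10 16)(4 13 11 9 15)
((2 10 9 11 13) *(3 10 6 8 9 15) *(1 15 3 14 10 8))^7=((1 15 14 10 3 8 9 11 13 2 6))^7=(1 11 10 6 9 14 2 8 15 13 3)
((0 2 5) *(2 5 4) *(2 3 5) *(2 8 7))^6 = (0 5 3 4 2 7 8)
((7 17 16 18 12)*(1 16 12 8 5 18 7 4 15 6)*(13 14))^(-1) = (1 6 15 4 12 17 7 16)(5 8 18)(13 14)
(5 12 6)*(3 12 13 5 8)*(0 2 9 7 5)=(0 2 9 7 5 13)(3 12 6 8)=[2, 1, 9, 12, 4, 13, 8, 5, 3, 7, 10, 11, 6, 0]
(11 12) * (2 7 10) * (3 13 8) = [0, 1, 7, 13, 4, 5, 6, 10, 3, 9, 2, 12, 11, 8] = (2 7 10)(3 13 8)(11 12)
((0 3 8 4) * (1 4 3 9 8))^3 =(0 3)(1 9)(4 8)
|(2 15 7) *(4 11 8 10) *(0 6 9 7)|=|(0 6 9 7 2 15)(4 11 8 10)|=12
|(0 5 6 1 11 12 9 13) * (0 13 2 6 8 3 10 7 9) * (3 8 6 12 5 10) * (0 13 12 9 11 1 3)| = |(0 10 7 11 5 6 3)(2 9)(12 13)| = 14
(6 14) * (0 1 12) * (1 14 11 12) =[14, 1, 2, 3, 4, 5, 11, 7, 8, 9, 10, 12, 0, 13, 6] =(0 14 6 11 12)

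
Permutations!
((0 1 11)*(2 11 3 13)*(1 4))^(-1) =(0 11 2 13 3 1 4)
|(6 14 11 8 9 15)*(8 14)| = 4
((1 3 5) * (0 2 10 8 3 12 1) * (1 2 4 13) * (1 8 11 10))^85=((0 4 13 8 3 5)(1 12 2)(10 11))^85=(0 4 13 8 3 5)(1 12 2)(10 11)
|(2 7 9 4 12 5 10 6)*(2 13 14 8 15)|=|(2 7 9 4 12 5 10 6 13 14 8 15)|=12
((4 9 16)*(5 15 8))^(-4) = (4 16 9)(5 8 15)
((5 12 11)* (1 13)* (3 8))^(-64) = ((1 13)(3 8)(5 12 11))^(-64) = (13)(5 11 12)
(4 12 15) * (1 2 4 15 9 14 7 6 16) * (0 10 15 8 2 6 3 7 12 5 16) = (0 10 15 8 2 4 5 16 1 6)(3 7)(9 14 12) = [10, 6, 4, 7, 5, 16, 0, 3, 2, 14, 15, 11, 9, 13, 12, 8, 1]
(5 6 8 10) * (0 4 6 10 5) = [4, 1, 2, 3, 6, 10, 8, 7, 5, 9, 0] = (0 4 6 8 5 10)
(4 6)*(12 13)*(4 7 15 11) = (4 6 7 15 11)(12 13) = [0, 1, 2, 3, 6, 5, 7, 15, 8, 9, 10, 4, 13, 12, 14, 11]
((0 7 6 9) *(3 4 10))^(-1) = ((0 7 6 9)(3 4 10))^(-1) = (0 9 6 7)(3 10 4)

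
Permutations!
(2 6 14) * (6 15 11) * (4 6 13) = (2 15 11 13 4 6 14) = [0, 1, 15, 3, 6, 5, 14, 7, 8, 9, 10, 13, 12, 4, 2, 11]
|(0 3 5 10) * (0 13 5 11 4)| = |(0 3 11 4)(5 10 13)| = 12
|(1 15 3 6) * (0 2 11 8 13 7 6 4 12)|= 12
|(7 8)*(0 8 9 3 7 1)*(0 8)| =6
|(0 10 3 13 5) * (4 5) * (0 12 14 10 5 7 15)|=|(0 5 12 14 10 3 13 4 7 15)|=10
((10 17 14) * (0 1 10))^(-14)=(0 1 10 17 14)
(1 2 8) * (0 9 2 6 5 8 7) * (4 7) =(0 9 2 4 7)(1 6 5 8) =[9, 6, 4, 3, 7, 8, 5, 0, 1, 2]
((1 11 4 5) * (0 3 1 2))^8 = (0 3 1 11 4 5 2)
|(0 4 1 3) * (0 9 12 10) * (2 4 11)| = 9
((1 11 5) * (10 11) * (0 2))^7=(0 2)(1 5 11 10)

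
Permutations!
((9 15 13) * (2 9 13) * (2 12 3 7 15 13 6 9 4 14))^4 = ((2 4 14)(3 7 15 12)(6 9 13))^4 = (15)(2 4 14)(6 9 13)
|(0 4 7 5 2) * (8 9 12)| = |(0 4 7 5 2)(8 9 12)| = 15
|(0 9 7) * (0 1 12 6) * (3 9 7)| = |(0 7 1 12 6)(3 9)| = 10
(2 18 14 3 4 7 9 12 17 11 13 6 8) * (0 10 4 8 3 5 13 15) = (0 10 4 7 9 12 17 11 15)(2 18 14 5 13 6 3 8) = [10, 1, 18, 8, 7, 13, 3, 9, 2, 12, 4, 15, 17, 6, 5, 0, 16, 11, 14]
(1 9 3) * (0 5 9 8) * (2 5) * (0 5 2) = [0, 8, 2, 1, 4, 9, 6, 7, 5, 3] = (1 8 5 9 3)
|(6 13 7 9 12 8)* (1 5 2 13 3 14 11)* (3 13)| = |(1 5 2 3 14 11)(6 13 7 9 12 8)| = 6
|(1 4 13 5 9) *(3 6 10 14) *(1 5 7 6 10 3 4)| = |(3 10 14 4 13 7 6)(5 9)| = 14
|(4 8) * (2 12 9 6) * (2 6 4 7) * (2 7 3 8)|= |(2 12 9 4)(3 8)|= 4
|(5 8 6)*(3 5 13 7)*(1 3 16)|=8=|(1 3 5 8 6 13 7 16)|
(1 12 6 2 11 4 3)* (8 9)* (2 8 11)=(1 12 6 8 9 11 4 3)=[0, 12, 2, 1, 3, 5, 8, 7, 9, 11, 10, 4, 6]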